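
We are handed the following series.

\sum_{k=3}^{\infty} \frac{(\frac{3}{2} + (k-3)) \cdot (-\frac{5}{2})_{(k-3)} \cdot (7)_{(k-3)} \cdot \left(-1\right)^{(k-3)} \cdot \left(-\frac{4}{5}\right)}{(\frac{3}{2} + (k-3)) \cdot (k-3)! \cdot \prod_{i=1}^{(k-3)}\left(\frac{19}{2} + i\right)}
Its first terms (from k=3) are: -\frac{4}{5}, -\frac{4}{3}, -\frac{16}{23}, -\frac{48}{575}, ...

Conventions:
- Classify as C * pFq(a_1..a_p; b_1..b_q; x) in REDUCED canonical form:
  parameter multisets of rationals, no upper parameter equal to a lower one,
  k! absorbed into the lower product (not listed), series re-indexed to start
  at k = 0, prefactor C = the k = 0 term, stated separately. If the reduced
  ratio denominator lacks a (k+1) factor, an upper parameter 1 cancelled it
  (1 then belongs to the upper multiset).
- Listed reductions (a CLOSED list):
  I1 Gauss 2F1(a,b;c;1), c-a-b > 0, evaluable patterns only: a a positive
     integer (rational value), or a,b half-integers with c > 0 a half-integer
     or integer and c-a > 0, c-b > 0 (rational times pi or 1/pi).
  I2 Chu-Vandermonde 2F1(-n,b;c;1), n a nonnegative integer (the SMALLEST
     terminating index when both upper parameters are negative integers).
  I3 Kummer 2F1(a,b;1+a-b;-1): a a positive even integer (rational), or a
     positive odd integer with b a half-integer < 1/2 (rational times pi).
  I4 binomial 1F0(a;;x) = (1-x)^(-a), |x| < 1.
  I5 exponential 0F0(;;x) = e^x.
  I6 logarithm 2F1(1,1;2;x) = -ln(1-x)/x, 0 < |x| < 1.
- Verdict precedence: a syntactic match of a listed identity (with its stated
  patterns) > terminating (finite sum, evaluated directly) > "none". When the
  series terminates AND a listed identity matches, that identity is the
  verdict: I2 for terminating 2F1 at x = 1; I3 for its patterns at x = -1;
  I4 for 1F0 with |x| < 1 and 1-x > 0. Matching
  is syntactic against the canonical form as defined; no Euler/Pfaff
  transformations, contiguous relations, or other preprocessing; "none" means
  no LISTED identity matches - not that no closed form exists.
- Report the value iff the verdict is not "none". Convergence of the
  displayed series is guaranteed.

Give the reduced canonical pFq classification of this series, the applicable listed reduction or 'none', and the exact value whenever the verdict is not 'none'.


The tell: x = -1 and the lower running product (C = -4/5) is a rising factorial.
Term ratio: r(k) = -1 * (k-\frac{5}{2}) (k+7) / [(k+\frac{21}{2}) (k+1)] - rational in k. x = -1; t_0 = -\frac{4}{5}; negate the roots.

Classification (C = -\frac{4}{5}): 2F1 with upper {-\frac{5}{2}, 7}, lower {\frac{21}{2}}, argument x = -1. Verdict: Kummer's theorem (I3) matches (x = -1; c = \frac{21}{2} equals 1+a-b for upper {-\frac{5}{2}, 7}: listed pattern). Exact value: \left(-\frac{969969}{1048576}\right) \cdot \pi.


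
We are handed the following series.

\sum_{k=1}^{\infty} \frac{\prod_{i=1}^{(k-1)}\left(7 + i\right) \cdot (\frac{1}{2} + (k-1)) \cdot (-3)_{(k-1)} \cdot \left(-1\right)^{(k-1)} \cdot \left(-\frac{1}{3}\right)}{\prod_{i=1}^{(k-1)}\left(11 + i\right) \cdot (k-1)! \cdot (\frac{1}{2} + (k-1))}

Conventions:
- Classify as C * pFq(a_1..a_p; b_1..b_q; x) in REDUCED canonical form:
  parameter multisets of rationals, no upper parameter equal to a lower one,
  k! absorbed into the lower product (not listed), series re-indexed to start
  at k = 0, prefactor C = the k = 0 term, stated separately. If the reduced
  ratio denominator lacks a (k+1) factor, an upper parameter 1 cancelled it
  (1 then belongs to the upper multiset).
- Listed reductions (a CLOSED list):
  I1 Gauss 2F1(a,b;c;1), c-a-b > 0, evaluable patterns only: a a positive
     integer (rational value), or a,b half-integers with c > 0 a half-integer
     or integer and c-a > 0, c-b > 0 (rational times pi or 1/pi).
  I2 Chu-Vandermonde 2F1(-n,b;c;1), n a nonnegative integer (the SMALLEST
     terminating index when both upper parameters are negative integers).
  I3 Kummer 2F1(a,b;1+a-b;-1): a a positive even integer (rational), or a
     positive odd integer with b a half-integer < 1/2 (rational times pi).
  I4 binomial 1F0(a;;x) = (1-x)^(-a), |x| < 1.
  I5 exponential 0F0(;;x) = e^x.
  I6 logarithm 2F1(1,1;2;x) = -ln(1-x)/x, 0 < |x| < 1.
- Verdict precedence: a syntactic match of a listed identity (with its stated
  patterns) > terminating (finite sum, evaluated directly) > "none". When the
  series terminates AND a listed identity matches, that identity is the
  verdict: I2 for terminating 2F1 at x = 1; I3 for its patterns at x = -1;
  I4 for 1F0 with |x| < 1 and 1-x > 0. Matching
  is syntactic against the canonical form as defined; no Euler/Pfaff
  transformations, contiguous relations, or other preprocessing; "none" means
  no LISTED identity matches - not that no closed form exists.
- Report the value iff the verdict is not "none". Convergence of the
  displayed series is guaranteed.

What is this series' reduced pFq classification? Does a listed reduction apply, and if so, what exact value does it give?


With C = -\frac{1}{3}: the canonical form is 2F1(-3, 8; 12; -1). Verdict: this is Kummer's theorem (I3) (x = -1; c = 12 equals 1+a-b for upper {-3, 8}: listed pattern). Value: -\frac{11}{7}.

Key observation: from the first term -\frac{1}{3}: the lower running product (prefactor -1/3) is a rising factorial.
Term ratio: r(k) = -1 * (k-3) (k+8) / [(k+12) (k+1)] - rational in k. x = -1; t_0 = -\frac{1}{3}; negate the roots.


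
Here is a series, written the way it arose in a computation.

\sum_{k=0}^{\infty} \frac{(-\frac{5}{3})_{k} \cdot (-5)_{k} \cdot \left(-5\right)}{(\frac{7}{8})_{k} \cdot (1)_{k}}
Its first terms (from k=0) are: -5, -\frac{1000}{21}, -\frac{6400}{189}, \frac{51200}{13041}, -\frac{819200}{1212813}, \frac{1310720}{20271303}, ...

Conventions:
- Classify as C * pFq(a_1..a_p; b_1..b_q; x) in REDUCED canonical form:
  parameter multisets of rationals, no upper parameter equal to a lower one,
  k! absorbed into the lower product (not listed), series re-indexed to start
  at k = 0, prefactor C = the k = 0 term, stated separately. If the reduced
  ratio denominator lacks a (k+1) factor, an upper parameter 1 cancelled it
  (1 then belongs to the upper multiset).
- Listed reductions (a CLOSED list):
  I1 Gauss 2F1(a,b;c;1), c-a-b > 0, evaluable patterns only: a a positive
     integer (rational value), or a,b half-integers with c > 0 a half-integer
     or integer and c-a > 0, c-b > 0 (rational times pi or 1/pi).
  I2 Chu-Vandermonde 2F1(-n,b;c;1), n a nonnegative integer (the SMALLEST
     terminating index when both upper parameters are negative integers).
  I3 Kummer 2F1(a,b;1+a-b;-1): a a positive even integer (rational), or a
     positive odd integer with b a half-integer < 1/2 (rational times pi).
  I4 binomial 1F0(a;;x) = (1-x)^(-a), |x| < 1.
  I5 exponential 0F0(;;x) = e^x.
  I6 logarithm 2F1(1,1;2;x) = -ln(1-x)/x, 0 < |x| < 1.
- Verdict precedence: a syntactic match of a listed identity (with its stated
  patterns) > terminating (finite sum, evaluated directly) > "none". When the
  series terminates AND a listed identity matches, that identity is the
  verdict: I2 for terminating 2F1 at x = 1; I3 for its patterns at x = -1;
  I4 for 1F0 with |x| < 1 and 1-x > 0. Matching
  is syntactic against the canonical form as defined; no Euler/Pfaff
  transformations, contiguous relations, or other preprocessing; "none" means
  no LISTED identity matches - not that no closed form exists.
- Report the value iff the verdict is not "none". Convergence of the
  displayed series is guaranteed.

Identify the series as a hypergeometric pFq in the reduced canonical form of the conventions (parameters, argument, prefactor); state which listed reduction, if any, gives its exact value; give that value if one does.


With C = -5: the canonical form is 2F1(-5, -\frac{5}{3}; \frac{7}{8}; 1). Verdict (x = 1): Vandermonde's identity (I2) applies (terminating 2F1 at x = 1 with n = 5, b = -5/3, c = \frac{7}{8}). Hence: -\frac{1685887195}{20271303}.

Key step: x = 1 and (1)_k (C = -5, x = 1) is k! itself.
Adjacent-term ratio: r(k) = 1 * (k-5) (k-\frac{5}{3}) / [(k+\frac{7}{8}) (k+1)] ; factor over Q: parameters, x = 1, and C = -5.


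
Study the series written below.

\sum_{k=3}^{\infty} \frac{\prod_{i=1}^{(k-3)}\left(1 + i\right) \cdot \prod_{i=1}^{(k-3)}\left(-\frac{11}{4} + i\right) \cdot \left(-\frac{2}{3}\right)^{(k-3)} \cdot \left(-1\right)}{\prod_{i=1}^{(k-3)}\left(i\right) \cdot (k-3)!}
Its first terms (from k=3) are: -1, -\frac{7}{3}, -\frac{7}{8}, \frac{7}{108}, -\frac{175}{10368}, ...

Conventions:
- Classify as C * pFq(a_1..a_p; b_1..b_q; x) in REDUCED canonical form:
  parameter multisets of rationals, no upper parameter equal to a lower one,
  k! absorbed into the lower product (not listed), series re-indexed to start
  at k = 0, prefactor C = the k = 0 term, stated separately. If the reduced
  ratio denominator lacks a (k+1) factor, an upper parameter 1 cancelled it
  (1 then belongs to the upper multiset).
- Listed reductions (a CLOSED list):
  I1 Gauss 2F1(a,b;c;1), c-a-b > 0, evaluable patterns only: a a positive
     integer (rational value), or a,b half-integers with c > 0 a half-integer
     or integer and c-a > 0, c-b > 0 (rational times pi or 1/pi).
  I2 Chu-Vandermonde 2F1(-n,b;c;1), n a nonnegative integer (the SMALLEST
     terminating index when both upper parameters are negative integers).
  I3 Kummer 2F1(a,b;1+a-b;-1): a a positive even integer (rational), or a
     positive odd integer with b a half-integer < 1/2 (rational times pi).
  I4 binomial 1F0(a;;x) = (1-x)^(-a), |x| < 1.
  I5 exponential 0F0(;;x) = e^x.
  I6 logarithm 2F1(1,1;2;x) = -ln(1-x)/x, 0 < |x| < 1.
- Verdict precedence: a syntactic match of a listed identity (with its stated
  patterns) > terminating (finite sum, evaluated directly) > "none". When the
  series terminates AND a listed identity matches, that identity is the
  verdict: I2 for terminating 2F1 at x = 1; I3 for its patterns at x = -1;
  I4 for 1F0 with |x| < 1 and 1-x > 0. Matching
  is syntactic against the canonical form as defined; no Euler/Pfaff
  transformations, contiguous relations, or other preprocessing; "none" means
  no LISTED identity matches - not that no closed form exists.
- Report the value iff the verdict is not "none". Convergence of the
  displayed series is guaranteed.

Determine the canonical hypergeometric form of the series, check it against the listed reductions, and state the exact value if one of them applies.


At argument -\frac{2}{3}: a 2F1 with upper {-\frac{7}{4}, 2}, lower {1}, scaled by C = -1. Verdict: none. No listed pattern accepts 2F1(-\frac{7}{4}, 2; 1; -\frac{2}{3}).

Key step: t_0 = -1 here, and the running product (prefactor -1) telescopes to a rising factorial.
Consecutive-term ratio: r(k) = -\frac{2}{3} * (k-\frac{7}{4}) (k+2) / [(k+1) (k+1)] ; factor over Q: parameters, x = -\frac{2}{3}, and C = -1.


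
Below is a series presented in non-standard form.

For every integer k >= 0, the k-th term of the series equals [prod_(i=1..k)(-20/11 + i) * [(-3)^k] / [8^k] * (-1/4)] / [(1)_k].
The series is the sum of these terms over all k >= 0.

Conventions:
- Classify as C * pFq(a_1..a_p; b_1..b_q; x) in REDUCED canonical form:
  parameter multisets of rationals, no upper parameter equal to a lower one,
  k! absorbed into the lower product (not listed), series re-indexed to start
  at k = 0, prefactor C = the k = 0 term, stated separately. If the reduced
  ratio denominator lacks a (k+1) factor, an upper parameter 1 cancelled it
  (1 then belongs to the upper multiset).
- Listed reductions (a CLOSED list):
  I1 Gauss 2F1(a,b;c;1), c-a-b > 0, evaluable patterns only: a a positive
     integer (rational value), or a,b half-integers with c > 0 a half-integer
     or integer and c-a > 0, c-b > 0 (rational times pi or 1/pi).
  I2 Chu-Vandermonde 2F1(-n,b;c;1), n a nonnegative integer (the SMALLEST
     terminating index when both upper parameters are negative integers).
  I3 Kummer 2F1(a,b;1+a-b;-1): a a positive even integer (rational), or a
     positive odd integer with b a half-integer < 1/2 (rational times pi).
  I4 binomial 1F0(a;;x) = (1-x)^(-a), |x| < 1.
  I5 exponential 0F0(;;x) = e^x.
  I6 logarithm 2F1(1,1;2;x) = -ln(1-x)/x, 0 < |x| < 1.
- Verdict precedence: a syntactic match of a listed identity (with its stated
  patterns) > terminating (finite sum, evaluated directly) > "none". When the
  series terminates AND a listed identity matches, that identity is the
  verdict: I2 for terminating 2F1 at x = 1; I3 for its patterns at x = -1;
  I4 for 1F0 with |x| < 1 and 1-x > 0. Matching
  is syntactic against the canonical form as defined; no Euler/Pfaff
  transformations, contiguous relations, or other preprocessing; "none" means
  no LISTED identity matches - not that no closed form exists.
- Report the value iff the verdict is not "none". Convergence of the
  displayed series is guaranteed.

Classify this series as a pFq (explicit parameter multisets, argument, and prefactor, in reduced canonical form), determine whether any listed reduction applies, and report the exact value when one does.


The tell: t_0 being -1/4, the running product (C = -1/4) telescopes to a rising factorial.
Term ratio: r(k) = (-3/8) * (k-9/11) / [(k+1)] - rational; roots negated = parameters, x = (-3/8), C = -1/4.

This is -1/4 * 1F0(-9/11; -; -3/8) in reduced canonical form. Verdict (x = -3/8): the I4 binomial reduction applies (the 1F0 binomial series: exponent 9/11, x = -3/8). Exact value: (-1/4) * (11/8)^(9/11).


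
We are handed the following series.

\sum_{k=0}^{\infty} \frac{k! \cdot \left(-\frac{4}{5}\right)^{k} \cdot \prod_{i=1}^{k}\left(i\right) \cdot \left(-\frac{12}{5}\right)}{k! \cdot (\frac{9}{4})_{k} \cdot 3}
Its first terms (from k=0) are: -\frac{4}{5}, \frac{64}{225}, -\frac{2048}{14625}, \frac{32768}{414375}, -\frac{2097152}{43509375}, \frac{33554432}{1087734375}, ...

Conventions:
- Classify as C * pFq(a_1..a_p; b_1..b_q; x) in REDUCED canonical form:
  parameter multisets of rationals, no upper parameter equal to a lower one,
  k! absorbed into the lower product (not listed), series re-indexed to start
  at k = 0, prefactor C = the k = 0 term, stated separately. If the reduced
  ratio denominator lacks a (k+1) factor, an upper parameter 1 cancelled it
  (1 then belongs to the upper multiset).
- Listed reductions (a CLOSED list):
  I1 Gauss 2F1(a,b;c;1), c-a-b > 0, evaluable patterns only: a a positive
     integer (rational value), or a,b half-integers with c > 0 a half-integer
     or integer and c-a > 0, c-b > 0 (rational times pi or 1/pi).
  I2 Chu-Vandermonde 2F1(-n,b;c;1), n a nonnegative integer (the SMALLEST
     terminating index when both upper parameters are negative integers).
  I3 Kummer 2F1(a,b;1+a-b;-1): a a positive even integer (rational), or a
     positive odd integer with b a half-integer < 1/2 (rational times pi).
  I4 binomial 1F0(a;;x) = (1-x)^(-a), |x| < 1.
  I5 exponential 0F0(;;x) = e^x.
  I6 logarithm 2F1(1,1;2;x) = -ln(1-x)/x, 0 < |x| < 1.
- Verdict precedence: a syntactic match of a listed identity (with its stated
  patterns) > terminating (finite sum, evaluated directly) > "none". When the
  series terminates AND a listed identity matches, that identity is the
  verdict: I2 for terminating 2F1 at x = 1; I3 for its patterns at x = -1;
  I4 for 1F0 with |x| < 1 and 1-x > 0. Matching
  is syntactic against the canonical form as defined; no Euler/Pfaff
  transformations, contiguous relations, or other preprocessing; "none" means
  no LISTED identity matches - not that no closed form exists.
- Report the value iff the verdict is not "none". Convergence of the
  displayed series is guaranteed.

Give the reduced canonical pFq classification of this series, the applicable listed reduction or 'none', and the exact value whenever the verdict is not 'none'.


The tell: from the first term -\frac{4}{5}: the running product (C = -4/5, x = -4/5) telescopes to a rising factorial.
Term ratio: r(k) = -\frac{4}{5} * (k+1) (k+1) / [(k+\frac{9}{4}) (k+1)] - poly over poly, x = -\frac{4}{5} from leading terms; C = -\frac{4}{5} at k = 0.

Canonical form: C = -\frac{4}{5} times 2F1 with upper {1, 1}, lower {\frac{9}{4}}, x = -\frac{4}{5}. Verdict: none - at argument -\frac{4}{5} the multisets {1, 1} ; {\frac{9}{4}} match no listed identity.


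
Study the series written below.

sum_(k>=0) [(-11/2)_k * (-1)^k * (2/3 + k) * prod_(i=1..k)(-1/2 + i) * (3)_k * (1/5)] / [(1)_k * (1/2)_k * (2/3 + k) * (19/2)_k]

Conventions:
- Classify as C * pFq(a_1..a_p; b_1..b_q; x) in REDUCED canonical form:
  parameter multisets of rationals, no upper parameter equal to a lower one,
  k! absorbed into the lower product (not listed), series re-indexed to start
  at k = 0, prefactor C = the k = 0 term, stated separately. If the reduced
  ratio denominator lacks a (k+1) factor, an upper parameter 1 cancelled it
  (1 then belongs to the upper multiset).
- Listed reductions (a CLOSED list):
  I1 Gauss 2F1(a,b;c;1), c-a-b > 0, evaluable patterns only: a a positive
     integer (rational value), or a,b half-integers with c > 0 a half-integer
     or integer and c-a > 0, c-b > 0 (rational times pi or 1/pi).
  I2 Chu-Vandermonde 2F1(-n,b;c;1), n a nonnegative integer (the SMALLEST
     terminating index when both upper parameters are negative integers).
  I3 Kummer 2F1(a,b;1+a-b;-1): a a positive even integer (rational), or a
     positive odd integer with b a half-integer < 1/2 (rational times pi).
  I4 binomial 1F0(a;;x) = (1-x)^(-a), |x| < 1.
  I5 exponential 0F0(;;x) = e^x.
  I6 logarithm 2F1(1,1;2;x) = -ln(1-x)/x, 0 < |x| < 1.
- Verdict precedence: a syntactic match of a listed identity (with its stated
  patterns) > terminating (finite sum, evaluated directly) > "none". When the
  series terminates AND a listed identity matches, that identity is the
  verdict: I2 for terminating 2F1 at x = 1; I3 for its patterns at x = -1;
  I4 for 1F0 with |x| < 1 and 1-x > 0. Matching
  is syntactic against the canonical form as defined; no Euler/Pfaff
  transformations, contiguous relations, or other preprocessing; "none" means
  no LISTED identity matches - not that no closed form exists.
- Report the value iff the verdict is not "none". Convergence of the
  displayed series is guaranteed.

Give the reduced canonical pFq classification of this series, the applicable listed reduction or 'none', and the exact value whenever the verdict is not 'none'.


x = -1 here; the reduced form reads 2F1, upper {-11/2, 3}, lower {19/2}, C = 1/5. Verdict: Kummer (I3) matches (x = -1; c = 19/2 equals 1+a-b for upper {-11/2, 3}: listed pattern). Sum: (21879/65536) * pi.

Key step: x = (-1) and k + 2/3 divides numerator and denominator alike; prefactor 1/5 after cancelling.
Step ratio: r(k) = (-1) * (k-11/2) (k+3) / [(k+19/2) (k+1)] - rational; roots negated = parameters, x = (-1), C = 1/5.


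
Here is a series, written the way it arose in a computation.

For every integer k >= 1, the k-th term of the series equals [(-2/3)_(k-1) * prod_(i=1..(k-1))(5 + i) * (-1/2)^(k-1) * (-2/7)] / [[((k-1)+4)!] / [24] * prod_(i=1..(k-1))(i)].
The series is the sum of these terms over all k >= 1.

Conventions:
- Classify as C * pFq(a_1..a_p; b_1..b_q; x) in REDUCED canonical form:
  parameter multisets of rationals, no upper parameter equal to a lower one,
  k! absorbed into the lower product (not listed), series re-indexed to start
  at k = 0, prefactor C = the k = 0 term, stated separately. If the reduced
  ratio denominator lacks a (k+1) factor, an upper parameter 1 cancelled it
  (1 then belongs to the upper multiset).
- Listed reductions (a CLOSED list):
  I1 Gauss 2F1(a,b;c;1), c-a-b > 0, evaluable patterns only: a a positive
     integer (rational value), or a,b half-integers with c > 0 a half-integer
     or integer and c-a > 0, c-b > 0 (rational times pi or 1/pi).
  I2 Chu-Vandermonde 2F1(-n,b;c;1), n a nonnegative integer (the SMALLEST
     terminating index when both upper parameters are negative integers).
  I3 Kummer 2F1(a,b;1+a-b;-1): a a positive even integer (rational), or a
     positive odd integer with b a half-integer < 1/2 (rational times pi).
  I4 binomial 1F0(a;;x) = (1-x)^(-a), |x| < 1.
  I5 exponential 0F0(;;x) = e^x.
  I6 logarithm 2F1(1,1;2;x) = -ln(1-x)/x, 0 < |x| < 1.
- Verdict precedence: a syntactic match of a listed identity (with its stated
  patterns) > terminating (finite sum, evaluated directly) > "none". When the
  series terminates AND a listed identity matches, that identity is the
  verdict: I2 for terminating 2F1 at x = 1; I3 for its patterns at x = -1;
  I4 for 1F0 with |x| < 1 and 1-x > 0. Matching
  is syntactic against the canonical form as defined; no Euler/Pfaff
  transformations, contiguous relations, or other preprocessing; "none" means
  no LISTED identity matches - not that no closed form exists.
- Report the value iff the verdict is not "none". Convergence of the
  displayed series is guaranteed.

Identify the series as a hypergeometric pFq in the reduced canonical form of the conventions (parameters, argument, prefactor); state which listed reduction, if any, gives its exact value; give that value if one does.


x = -1/2 here; the reduced form reads 2F1, upper {-2/3, 6}, lower {5}, C = -2/7. Verdict: none (x = -1/2): each listed identity misses the multisets {-2/3, 6} ; {5}.

The tell: t_0 = -2/7 here, and the denominator's factorial ratio (prefactor -2/7) is a lower Pochhammer.
Step ratio: r(k) = (-1/2) * (k-2/3) (k+6) / [(k+5) (k+1)] ; factor over Q: parameters, x = (-1/2), and C = -2/7.


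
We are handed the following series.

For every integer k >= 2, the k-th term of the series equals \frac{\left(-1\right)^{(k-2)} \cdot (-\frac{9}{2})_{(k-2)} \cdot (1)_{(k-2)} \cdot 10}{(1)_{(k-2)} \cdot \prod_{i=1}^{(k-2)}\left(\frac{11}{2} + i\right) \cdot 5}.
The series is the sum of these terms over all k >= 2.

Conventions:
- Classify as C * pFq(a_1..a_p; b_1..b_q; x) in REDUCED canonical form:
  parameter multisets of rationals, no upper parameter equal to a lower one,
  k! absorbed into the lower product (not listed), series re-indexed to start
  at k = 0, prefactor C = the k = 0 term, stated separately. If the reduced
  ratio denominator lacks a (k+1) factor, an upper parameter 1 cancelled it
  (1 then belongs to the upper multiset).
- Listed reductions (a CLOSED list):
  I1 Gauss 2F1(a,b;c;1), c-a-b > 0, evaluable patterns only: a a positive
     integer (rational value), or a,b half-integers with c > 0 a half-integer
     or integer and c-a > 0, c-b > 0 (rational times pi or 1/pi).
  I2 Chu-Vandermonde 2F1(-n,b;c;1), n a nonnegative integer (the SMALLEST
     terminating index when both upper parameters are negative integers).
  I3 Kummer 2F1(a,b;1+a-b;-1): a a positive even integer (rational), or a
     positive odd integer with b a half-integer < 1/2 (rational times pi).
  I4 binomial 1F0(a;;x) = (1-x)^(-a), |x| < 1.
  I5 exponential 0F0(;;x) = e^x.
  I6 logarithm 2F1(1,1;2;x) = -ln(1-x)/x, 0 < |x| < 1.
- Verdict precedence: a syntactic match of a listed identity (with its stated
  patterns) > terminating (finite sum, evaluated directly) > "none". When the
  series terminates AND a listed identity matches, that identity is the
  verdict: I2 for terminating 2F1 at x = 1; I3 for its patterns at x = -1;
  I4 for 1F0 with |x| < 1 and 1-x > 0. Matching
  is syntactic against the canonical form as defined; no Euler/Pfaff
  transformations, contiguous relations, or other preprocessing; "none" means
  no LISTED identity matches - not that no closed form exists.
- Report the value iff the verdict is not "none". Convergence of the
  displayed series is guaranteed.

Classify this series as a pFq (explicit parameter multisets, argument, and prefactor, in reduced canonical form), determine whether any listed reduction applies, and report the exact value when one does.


This is 2 * 2F1(-\frac{9}{2}, 1; \frac{13}{2}; -1) in reduced canonical form. Verdict: Kummer's theorem (I3) applies (x = -1; c = \frac{13}{2} equals 1+a-b for upper {-\frac{9}{2}, 1}: listed pattern). Exact value: \frac{693}{512} \cdot \pi.

First insight: t_0 = 2 here, and (1)_k (prefactor 2) is k! itself.
Ratio: r(k) = -1 * (k-\frac{9}{2}) (k+1) / [(k+\frac{13}{2}) (k+1)] - rational in k, leading ratio -1; with t_0 = 2, classification follows.


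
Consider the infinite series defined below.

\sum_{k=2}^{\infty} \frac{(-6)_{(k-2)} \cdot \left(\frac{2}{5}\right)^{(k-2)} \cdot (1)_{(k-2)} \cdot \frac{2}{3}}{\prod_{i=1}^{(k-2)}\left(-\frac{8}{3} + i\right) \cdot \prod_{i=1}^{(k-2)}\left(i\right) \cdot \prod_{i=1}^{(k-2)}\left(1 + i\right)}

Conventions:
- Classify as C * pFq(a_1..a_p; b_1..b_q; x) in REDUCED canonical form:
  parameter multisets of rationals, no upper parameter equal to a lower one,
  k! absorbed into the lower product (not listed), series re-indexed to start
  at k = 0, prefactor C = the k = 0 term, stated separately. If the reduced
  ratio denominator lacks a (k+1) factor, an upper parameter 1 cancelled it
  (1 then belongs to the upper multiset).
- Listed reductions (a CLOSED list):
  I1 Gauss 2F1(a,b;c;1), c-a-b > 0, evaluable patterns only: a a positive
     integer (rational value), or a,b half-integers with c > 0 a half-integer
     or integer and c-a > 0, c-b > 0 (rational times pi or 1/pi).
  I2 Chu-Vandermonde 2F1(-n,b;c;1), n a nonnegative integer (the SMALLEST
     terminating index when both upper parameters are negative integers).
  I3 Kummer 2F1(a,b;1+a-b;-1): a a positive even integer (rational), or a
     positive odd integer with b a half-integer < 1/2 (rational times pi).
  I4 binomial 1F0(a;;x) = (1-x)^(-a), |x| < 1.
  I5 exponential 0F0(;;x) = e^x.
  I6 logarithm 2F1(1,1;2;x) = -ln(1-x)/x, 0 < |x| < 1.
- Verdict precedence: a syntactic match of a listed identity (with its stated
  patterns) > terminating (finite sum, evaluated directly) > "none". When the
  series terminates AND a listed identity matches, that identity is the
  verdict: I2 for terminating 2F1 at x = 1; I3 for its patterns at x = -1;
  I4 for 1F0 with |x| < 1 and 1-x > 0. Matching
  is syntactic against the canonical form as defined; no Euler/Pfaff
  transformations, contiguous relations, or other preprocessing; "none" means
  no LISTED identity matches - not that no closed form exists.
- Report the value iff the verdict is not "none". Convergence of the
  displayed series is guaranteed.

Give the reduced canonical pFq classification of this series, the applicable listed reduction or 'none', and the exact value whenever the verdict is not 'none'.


Classification (C = \frac{2}{3}): 2F2 with upper {-6, 1}, lower {-\frac{5}{3}, 2}, argument x = \frac{2}{5}. Verdict: terminating (-6 upstairs). 7 nonzero terms in all; added directly. Hence: \frac{65950382}{57421875}.

Key observation: t_0 being \frac{2}{3}, the lower running product (C = 2/3, x = 2/5) is a rising factorial.
Ratio: r(k) = \frac{2}{5} * (k-6) (k+1) / [(k-\frac{5}{3}) (k+2) (k+1)] - rational in k, leading ratio \frac{2}{5}; with t_0 = \frac{2}{3}, classification follows.


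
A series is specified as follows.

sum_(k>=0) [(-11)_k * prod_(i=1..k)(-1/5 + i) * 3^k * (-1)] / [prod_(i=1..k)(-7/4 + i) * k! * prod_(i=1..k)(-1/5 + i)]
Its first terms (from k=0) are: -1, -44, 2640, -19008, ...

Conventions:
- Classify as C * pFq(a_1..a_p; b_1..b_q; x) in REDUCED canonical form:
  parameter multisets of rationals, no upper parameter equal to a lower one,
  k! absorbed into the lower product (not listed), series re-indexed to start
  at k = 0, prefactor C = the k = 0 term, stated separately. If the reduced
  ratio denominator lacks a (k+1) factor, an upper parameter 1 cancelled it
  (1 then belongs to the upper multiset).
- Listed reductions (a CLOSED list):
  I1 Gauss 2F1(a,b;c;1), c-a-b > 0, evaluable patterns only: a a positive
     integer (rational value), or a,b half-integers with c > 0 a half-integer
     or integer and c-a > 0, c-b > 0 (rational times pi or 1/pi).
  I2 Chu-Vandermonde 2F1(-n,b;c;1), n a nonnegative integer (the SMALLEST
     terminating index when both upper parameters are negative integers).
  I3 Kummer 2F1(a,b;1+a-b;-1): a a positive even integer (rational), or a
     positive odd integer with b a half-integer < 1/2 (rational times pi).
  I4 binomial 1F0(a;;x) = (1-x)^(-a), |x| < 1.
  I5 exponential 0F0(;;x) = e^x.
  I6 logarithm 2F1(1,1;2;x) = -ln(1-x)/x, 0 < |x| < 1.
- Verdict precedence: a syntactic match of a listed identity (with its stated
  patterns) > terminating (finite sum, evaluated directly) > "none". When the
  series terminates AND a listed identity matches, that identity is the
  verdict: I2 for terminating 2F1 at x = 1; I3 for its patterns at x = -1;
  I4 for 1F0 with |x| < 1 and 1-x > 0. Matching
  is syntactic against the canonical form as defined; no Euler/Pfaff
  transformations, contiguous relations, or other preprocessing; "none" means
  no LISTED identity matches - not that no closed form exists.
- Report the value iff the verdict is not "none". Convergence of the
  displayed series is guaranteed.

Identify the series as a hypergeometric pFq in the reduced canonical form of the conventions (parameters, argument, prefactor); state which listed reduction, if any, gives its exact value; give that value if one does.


First insight: with t_0 = -1, the parameter 4/5 appears in both the upper and lower lists and cancels.
Ratio: r(k) = 3 * (k-11) / [(k-3/4) (k+1)] - rational in k, leading ratio 3; with t_0 = -1, classification follows.

x = 3 here; the reduced form reads 1F1, upper {-11}, lower {-3/4}, C = -1. Verdict: terminating. With -11 upstairs the series is a 12-term polynomial sum; evaluated term by term. Hence: 38779525347/456481025.


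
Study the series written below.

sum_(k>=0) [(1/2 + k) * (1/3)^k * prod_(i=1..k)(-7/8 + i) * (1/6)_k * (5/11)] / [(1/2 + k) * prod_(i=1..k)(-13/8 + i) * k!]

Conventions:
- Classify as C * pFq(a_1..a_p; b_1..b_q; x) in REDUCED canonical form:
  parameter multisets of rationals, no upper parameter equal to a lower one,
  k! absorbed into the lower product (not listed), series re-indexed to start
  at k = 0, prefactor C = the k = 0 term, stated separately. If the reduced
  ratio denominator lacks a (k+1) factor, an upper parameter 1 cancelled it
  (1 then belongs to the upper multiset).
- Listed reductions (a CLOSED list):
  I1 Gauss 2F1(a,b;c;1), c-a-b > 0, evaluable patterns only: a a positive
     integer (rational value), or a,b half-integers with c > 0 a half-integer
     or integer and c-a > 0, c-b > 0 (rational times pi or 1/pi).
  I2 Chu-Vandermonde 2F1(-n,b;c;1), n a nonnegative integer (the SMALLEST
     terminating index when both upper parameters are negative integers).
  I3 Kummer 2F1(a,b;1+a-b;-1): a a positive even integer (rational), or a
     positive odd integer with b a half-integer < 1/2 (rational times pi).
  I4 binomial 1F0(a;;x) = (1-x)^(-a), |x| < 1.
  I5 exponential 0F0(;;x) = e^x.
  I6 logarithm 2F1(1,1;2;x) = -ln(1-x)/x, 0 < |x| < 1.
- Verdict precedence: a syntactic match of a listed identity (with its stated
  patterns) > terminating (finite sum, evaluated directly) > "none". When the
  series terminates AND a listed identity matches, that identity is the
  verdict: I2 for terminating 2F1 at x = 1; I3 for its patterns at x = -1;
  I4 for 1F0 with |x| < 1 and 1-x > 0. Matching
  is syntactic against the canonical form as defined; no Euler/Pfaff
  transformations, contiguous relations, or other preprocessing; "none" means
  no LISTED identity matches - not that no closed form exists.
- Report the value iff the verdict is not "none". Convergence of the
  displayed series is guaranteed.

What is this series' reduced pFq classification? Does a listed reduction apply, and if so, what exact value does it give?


Prefactor 5/11, argument 1/3: 2F1 with upper {1/8, 1/6} over lower {-5/8}. Verdict: none. No listed pattern accepts 2F1(1/8, 1/6; -5/8; 1/3).

The tell: with t_0 = 5/11, the running product (prefactor 5/11) telescopes to a rising factorial.
Consecutive-term ratio: r(k) = (1/3) * (k+1/8) (k+1/6) / [(k-5/8) (k+1)] - rational in k, leading ratio (1/3); with t_0 = 5/11, classification follows.


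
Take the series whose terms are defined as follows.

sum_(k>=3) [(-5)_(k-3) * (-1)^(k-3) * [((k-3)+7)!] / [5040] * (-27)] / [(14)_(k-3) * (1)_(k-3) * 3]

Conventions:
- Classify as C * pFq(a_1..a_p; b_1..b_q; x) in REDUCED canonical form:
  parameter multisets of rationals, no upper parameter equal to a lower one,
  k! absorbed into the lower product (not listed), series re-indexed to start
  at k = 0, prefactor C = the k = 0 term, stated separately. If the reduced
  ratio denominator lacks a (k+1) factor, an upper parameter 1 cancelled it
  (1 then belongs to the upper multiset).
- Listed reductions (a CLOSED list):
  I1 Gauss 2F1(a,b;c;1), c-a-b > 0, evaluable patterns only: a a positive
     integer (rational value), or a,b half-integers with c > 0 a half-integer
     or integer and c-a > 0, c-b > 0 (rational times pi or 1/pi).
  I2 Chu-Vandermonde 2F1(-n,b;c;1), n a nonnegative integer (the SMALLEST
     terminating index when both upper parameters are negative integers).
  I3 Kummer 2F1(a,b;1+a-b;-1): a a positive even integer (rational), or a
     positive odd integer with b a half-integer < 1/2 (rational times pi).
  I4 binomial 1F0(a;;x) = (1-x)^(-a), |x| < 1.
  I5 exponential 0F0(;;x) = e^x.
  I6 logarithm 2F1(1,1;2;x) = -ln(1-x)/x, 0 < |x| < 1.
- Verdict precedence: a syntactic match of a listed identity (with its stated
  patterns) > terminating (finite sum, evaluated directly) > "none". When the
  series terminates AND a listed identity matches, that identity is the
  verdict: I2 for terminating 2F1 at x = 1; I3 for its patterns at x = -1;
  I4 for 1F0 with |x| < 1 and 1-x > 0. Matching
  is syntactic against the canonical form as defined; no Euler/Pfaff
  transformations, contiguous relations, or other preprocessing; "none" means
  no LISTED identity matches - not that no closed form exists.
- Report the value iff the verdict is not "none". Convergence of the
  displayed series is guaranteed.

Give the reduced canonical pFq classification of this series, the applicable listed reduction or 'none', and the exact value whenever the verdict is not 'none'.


Canonical form: C = -9 times 2F1 with upper {-5, 8}, lower {14}, x = -1. Verdict at x = -1: the Kummer evaluation I3 matches (x = -1; c = 14 equals 1+a-b for upper {-5, 8}: listed pattern). Value: -1287/14.

Structural cue: from the first term -9: the constant factors (C = -9, x = -1) combine into one prefactor.
Step ratio: r(k) = (-1) * (k-5) (k+8) / [(k+14) (k+1)] - poly over poly, x = (-1) from leading terms; C = -9 at k = 0.


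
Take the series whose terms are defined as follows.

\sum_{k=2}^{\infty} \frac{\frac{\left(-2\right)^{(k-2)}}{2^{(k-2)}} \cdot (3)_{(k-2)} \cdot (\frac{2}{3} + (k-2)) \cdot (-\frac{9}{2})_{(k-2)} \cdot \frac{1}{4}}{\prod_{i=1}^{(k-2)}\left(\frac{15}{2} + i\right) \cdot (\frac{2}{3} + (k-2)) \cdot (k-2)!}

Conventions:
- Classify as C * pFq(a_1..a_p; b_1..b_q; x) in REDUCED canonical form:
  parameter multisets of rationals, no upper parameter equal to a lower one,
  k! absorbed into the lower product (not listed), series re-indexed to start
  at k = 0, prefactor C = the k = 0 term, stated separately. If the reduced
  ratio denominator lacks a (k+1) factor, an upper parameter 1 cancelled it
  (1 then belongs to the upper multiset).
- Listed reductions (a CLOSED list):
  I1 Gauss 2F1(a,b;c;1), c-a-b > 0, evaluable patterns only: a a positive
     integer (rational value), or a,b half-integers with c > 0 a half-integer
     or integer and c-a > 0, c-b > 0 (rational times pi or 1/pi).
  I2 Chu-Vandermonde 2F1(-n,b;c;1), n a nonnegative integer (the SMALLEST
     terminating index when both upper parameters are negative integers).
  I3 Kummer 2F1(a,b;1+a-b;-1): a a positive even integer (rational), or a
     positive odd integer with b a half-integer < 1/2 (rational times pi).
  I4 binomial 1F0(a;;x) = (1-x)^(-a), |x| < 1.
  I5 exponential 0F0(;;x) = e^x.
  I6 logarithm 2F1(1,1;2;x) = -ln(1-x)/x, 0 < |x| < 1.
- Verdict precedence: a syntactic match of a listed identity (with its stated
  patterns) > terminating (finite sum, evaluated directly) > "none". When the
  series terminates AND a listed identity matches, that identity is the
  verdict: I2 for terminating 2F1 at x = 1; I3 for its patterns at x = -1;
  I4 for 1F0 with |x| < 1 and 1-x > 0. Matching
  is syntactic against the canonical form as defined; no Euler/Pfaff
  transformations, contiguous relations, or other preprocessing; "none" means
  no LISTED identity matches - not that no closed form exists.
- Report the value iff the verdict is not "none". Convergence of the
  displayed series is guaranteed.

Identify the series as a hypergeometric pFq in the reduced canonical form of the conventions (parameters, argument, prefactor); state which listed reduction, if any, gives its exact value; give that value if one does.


With C = \frac{1}{4}: the canonical form is 2F1(-\frac{9}{2}, 3; \frac{17}{2}; -1). Verdict: this is Kummer (I3) (x = -1; c = \frac{17}{2} equals 1+a-b for upper {-\frac{9}{2}, 3}: listed pattern). Hence: \frac{45045}{131072} \cdot \pi.

Structural cue: t_0 = \frac{1}{4} here, and striking the common factor k + 2/3 reduces the term (C = 1/4, x = -1).
Term ratio: r(k) = -1 * (k-\frac{9}{2}) (k+3) / [(k+\frac{17}{2}) (k+1)] - poly over poly, x = -1 from leading terms; C = \frac{1}{4} at k = 0.


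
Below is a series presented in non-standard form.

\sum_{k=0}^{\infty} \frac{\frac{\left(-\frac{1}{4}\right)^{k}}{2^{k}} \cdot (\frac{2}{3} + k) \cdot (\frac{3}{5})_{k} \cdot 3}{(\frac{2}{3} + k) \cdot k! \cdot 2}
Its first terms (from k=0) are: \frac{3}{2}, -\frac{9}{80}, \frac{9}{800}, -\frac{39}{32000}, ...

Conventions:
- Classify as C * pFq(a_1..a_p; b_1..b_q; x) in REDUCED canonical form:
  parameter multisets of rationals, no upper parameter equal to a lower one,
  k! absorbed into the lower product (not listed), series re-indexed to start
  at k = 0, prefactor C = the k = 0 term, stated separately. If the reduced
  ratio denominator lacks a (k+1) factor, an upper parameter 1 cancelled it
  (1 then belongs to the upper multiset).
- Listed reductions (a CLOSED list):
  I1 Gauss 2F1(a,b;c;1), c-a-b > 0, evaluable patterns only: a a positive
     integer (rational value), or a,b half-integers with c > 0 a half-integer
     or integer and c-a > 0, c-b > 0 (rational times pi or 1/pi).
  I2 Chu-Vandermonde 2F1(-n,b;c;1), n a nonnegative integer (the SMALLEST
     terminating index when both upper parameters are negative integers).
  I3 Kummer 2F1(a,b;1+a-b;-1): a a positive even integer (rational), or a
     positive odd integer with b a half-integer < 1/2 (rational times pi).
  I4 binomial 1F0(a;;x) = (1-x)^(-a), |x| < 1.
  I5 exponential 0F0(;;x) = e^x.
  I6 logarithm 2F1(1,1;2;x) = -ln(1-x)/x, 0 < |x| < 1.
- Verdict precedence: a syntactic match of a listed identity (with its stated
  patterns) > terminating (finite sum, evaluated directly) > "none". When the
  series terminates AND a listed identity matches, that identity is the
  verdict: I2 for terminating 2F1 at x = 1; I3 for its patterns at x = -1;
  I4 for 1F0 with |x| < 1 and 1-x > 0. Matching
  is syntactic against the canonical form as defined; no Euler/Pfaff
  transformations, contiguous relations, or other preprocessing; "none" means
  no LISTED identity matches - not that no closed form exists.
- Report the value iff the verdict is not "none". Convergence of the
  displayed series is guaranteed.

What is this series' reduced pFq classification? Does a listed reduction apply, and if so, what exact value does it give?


First insight: with t_0 = \frac{3}{2}, the constant factors (prefactor 3/2) combine into one prefactor.
Step ratio: r(k) = -\frac{1}{8} * (k+\frac{3}{5}) / [(k+1)] - poly over poly, x = -\frac{1}{8} from leading terms; C = \frac{3}{2} at k = 0.

With C = \frac{3}{2}: the canonical form is 1F0(\frac{3}{5}; -; -\frac{1}{8}). Verdict (x = -\frac{1}{8}): the I4 binomial reduction applies (the 1F0 binomial series: exponent -3/5, x = -\frac{1}{8}). Value: \frac{3}{2} \cdot \left(\frac{9}{8}\right)^{-\frac{3}{5}}.


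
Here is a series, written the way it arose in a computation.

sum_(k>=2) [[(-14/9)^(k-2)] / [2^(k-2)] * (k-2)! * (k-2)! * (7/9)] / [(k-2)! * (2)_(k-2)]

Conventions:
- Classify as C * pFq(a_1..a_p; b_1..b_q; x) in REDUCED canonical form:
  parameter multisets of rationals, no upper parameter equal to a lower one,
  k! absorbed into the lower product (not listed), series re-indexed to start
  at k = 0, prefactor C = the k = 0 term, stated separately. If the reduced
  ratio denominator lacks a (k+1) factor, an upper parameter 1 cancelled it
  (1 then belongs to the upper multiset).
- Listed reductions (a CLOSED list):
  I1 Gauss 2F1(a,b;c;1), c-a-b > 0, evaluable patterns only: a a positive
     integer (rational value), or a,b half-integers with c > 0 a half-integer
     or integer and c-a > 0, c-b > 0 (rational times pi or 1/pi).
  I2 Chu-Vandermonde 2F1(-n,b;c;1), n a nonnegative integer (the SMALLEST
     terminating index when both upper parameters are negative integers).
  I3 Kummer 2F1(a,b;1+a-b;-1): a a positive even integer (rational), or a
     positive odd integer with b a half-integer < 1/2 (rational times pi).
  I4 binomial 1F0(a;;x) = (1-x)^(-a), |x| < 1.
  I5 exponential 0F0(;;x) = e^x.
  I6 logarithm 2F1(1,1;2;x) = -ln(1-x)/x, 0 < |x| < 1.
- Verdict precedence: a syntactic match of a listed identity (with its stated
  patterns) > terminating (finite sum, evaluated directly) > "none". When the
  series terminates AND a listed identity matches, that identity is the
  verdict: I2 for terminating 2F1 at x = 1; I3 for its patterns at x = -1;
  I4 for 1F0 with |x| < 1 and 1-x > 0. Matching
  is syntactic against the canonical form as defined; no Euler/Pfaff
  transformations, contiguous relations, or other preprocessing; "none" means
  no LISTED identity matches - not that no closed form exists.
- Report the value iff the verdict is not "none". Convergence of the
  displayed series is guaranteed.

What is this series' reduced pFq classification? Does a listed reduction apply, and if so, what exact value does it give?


The series (x = -7/9) is 2F1: upper {1, 1}, lower {2}, prefactor 7/9. Verdict: logarithm (I6) applies (the logarithm: parameters (1,1;2), x = -7/9). Value: ln(16/9).

The tell: t_0 being 7/9, the two k-th powers (C = 7/9) combine into one argument.
Ratio: r(k) = (-7/9) * (k+1) (k+1) / [(k+2) (k+1)] - rational in k, leading ratio (-7/9); with t_0 = 7/9, classification follows.
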